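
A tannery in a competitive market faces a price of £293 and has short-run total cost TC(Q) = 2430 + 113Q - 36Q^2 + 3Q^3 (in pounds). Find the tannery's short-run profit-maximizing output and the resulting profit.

Profit = -£30 at Q = 10

AVC = 113 - 36Q + 3Q^2; min AVC = £5 at Q = 6. Since P = £293 ≥ min AVC, the firm produces.
MC = 113 - 72Q + 9Q^2. Setting P = MC and taking the root on the rising branch gives Q* = 10.
TR = 293·10 = 2930. TC = 2430 + 530 = 2960. Profit = 2930 − 2960 = -£30.
That loss of £30 beats the £2430 the firm would lose by shutting down; producing recovers £2400 of fixed cost.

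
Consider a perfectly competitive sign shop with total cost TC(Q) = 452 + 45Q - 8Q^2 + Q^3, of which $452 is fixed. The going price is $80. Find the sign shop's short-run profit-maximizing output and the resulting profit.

AVC = 45 - 8Q + Q^2 has its minimum $29 at Q = 4; price $80 clears that bar, so the firm operates.
MC = 45 - 16Q + 3Q^2. Setting P = MC and taking the root on the rising branch gives Q* = 7.
TR = 80·7 = 560. TC = 452 + 266 = 718. Profit = 560 − 718 = -$158.
Shutting down would mean losing the fixed cost of $452, so operating at a loss of $158 is better by $294.

Profit = -$158 at Q = 7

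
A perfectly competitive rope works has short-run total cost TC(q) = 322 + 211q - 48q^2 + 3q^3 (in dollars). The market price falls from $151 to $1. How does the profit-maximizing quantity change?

AVC = 211 - 48q + 3q^2, minimized at q = 8 where min AVC = $19. MC = 211 - 96q + 9q^2.
With P = $151 above the shutdown price, P = MC gives q = 10.
At P = $1 < min AVC = $19, price no longer covers variable cost at any output, so the firm shuts down: q = 0.

Output falls from 10 to 0 (the firm shuts down)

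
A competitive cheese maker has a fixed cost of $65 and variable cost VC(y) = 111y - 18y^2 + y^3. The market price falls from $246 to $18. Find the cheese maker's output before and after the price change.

Output falls from 15 to 0 (the firm shuts down)

MC = 111 - 36y + 3y^2; the shutdown threshold is min AVC = $30 (at y = 9).
With P = $246 above the shutdown price, P = MC gives y = 15.
At P = $18 < min AVC = $30, price no longer covers variable cost at any output, so the firm shuts down: y = 0.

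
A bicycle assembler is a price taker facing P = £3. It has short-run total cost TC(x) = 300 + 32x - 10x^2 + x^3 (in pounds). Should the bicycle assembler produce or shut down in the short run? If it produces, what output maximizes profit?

Variable cost is VC = 32x - 10x^2 + x^3, so AVC = VC/x = 32 - 10x + x^2 and MC = dTC/dx = 32 - 20x + 3x^2.
AVC hits its minimum where MC = AVC, at x = 5, giving min AVC = 32 - 10·5 + 5^2 = £7.
P = £3 lies below min AVC = £7; no output level covers variable cost.
The firm minimizes its loss by shutting down and losing only its fixed cost of £300.

Shut down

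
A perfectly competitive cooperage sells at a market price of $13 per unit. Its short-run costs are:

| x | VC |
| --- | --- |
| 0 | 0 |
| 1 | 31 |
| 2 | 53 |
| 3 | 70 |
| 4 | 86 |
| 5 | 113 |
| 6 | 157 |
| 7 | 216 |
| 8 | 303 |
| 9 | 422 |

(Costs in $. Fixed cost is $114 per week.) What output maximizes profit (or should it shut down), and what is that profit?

x = 0 (shut down); profit = -$114

Tabulate TR − TC: x=0: -114; x=1: -132; x=2: -141; x=3: -145; x=4: -148; x=5: -162; x=6: -193; x=7: -239; x=8: -313; x=9: -419.
Profit is highest at x = 0. Equivalently, the lowest AVC in the table is 86/4 ≈ $21.50 at x = 4, and P = $13 falls below it — price never covers variable cost, so the firm shuts down and loses only its fixed cost.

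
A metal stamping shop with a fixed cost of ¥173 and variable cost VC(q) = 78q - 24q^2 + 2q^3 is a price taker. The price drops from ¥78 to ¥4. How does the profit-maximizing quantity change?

MC = 78 - 48q + 6q^2; the shutdown threshold is min AVC = ¥6 (at q = 6).
With P = ¥78 above the shutdown price, P = MC gives q = 8.
At P = ¥4 < min AVC = ¥6, price no longer covers variable cost at any output, so the firm shuts down: q = 0.

Output falls from 8 to 0 (the firm shuts down)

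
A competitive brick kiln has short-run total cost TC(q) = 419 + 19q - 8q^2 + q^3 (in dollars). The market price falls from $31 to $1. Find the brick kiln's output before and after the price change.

MC = 19 - 16q + 3q^2; the shutdown threshold is min AVC = $3 (at q = 4).
With P = $31 above the shutdown price, P = MC gives q = 6.
At P = $1 < min AVC = $3, price no longer covers variable cost at any output, so the firm shuts down: q = 0.

Output falls from 6 to 0 (the firm shuts down)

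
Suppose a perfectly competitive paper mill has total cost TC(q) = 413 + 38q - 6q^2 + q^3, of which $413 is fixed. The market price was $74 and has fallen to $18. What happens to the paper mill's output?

MC = 38 - 12q + 3q^2; the shutdown threshold is min AVC = $29 (at q = 3).
With P = $74 above the shutdown price, P = MC gives q = 6.
At P = $18 < min AVC = $29, price no longer covers variable cost at any output, so the firm shuts down: q = 0.

Output falls from 6 to 0 (the firm shuts down)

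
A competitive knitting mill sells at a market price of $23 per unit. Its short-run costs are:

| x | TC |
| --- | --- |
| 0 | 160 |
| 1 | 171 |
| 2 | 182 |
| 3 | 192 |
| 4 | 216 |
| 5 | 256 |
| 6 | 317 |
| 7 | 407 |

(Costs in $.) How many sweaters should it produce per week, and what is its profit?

x = 3; profit = -$123

Profit at each row (π = 23x − TC): x=0: -160; x=1: -148; x=2: -136; x=3: -123; x=4: -124; x=5: -141; x=6: -179; x=7: -246.
Profit is maximized at x = 3. AVC there is 32/3 = $10.67 ≤ P, so producing beats shutting down (which would give -$160).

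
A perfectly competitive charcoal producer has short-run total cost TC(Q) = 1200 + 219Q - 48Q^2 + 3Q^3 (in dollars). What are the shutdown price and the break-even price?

Shutdown price = $27; break-even price = $159

AVC = 219 - 48Q + 3Q^2; minimized at Q = 8, giving min AVC = $27. That is the shutdown price.
ATC = 1200/Q + 219 - 48Q + 3Q^2. Setting dATC/dQ = −1200/Q^2 − 48 + 6Q = 0 gives Q = 10 (since 6·10^3 − 48·10^2 = 1200).
min ATC = 1200/10 + 219 − 48·10 + 3·10^2 = $159. That is the break-even price.
For $27 ≤ P < $159 the firm produces at a loss; below $27 it shuts down.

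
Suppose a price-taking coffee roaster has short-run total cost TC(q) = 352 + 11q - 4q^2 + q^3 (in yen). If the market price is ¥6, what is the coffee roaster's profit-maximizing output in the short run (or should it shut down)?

Shut down

From TC, MC = TC'(q) = 11 - 8q + 3q^2 and AVC = VC/q = 11 - 4q + q^2.
AVC is minimized where dAVC/dq = -4 + 2q = 0, at q = 2; min AVC = 11 - 4·2 + 2^2 = ¥7.
Since P = ¥6 < min AVC = ¥7, price fails to cover variable cost at any output.
Shutting down limits the loss to fixed cost, ¥352.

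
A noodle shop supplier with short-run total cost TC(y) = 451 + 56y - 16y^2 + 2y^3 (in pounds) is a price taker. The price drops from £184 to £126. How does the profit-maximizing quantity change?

Output falls from 8 to 7

AVC = 56 - 16y + 2y^2, minimized at y = 4 where min AVC = £24. MC = 56 - 32y + 6y^2.
At P = £184 ≥ min AVC, set P = MC on the rising branch: y = 8.
At P = £126 ≥ min AVC, set P = MC: y = 7. The firm stays open but cuts output.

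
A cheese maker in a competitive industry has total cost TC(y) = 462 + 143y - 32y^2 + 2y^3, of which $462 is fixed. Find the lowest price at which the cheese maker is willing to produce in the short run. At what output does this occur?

$15 per unit, at y = 8

Short-run supply begins at min AVC. From VC = 143y - 32y^2 + 2y^3, AVC = 143 - 32y + 2y^2.
At the minimum of AVC, MC = AVC. MC = 143 - 64y + 6y^2; setting MC = AVC gives 4y^2 - 32y = 0, so y = 8. min AVC = 15.
The firm shuts down for any P below $15.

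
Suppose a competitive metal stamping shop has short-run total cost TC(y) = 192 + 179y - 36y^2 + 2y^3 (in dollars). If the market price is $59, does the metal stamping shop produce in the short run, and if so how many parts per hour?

Produce at y = 10

From TC, MC = TC'(y) = 179 - 72y + 6y^2 and AVC = VC/y = 179 - 36y + 2y^2.
AVC hits its minimum where MC = AVC, at y = 9, giving min AVC = 179 - 36·9 + 2·9^2 = $17.
Because $59 ≥ $17, revenue can cover variable cost; the firm operates.
P = MC gives 120 - 72y + 6y^2 = 0, with roots 2 and 10. Take the larger (rising MC): y* = 10.
Check: AVC at y = 10 is $19 ≤ P, so revenue covers variable cost.
Profit = P·y − TC = 59·10 − 382 = $208.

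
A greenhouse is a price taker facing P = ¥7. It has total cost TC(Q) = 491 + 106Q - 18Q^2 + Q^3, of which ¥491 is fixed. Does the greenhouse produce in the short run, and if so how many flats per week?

Shut down

Variable cost is VC = 106Q - 18Q^2 + Q^3, so AVC = VC/Q = 106 - 18Q + Q^2 and MC = dTC/dQ = 106 - 36Q + 3Q^2.
The AVC parabola has its vertex at Q = 18/2 = 9, where AVC = 106 - 18·9 + 9^2 = ¥25.
With P < min AVC (¥7 < ¥25), every unit sold adds to the loss.
Shutting down limits the loss to fixed cost, ¥491.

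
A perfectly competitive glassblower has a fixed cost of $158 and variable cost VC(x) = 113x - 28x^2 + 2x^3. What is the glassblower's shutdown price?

The shutdown price is the minimum of AVC. VC = 113x - 28x^2 + 2x^3, so AVC = 113 - 28x + 2x^2.
dAVC/dx = -28 + 4x = 0 gives x = 7. min AVC = 113 - 28·7 + 2·7^2 = 15.
For P < $15 the firm produces nothing.

$15 per unit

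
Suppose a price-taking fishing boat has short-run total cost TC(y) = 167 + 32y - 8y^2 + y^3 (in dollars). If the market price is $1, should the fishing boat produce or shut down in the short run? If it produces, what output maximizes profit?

Strip out fixed cost: VC = 32y - 8y^2 + y^3. Then AVC = 32 - 8y + y^2 and MC = 32 - 16y + 3y^2.
AVC hits its minimum where MC = AVC, at y = 4, giving min AVC = 32 - 8·4 + 4^2 = $16.
Since P = $1 < min AVC = $16, price fails to cover variable cost at any output.
Best response: produce nothing and absorb the $167 fixed cost.

Shut down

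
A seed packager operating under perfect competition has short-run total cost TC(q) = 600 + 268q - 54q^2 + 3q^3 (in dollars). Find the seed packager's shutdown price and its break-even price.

Shutdown price = min AVC. AVC = 268 - 54q + 3q^2, with vertex at q = 9 and minimum $25.
ATC = 600/q + 268 - 54q + 3q^2. Setting dATC/dq = −600/q^2 − 54 + 6q = 0 gives q = 10 (since 6·10^3 − 54·10^2 = 600).
min ATC = 600/10 + 268 − 54·10 + 3·10^2 = $88. That is the break-even price.
For $25 ≤ P < $88 the firm produces at a loss; below $25 it shuts down.

Shutdown price = $25; break-even price = $88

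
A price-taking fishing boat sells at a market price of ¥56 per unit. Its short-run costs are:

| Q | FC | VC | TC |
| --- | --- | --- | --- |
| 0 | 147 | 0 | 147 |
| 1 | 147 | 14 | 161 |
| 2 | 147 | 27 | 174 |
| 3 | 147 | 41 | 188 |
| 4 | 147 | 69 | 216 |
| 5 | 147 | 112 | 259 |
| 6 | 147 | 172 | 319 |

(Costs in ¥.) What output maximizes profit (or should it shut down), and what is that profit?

Tabulate TR − TC: Q=0: -147; Q=1: -105; Q=2: -62; Q=3: -20; Q=4: 8; Q=5: 21; Q=6: 17.
Profit is maximized at Q = 5. AVC there is 112/5 = ¥22.40 ≤ P, so producing beats shutting down (which would give -¥147).

Q = 5; profit = ¥21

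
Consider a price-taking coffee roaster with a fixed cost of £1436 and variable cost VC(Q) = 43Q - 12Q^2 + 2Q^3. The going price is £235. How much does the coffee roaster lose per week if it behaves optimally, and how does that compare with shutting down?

AVC = 43 - 12Q + 2Q^2 has its minimum £25 at Q = 3; price £235 clears that bar, so the firm operates.
With MC = 43 - 24Q + 6Q^2, P = MC on the upward-sloping part at Q* = 8.
TR = 235·8 = 1880. TC = 1436 + 600 = 2036. Profit = 1880 − 2036 = -£156.
That loss of £156 beats the £1436 the firm would lose by shutting down; producing recovers £1280 of fixed cost.

Profit = -£156 at Q = 8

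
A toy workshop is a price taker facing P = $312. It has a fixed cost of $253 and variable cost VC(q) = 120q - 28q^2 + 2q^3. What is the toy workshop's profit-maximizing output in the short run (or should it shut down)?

From TC, MC = TC'(q) = 120 - 56q + 6q^2 and AVC = VC/q = 120 - 28q + 2q^2.
The AVC parabola has its vertex at q = 28/4 = 7, where AVC = 120 - 28·7 + 2·7^2 = $22.
Because $312 ≥ $22, revenue can cover variable cost; the firm operates.
Solving P = MC: -192 - 56q + 6q^2 = 0 ⇒ q = -8/3 or 12. On the upward-sloping branch, q* = 12.
Check: AVC at q = 12 is $72 ≤ P, so revenue covers variable cost.
Profit = P·q − TC = 312·12 − 1117 = $2627.

Produce at q = 12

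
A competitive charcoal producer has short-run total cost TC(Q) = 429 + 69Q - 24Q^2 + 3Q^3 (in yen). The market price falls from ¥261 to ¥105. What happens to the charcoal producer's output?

AVC = 69 - 24Q + 3Q^2, minimized at Q = 4 where min AVC = ¥21. MC = 69 - 48Q + 9Q^2.
With P = ¥261 above the shutdown price, P = MC gives Q = 8.
At P = ¥105 ≥ min AVC, set P = MC: Q = 6. The firm stays open but cuts output.

Output falls from 8 to 6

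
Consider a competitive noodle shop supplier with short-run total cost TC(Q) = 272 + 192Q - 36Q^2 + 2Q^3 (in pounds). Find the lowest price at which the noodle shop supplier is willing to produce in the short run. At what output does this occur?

£30 per unit, at Q = 9

The firm shuts down when price falls below the minimum of average variable cost. AVC = VC/Q = 192 - 36Q + 2Q^2.
At the minimum of AVC, MC = AVC. MC = 192 - 72Q + 6Q^2; setting MC = AVC gives 4Q^2 - 36Q = 0, so Q = 9. min AVC = 30.
For P < £30 the firm produces nothing.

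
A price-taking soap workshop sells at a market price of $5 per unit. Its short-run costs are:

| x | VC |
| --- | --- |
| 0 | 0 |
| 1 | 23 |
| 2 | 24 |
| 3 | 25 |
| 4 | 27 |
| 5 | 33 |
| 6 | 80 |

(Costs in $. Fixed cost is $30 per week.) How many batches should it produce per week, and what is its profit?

Compute π = P·x − TC at each output: x=0: -30; x=1: -48; x=2: -44; x=3: -40; x=4: -37; x=5: -38; x=6: -80.
Profit is highest at x = 0. Equivalently, the lowest AVC in the table is 33/5 ≈ $6.60 at x = 5, and P = $5 falls below it — price never covers variable cost, so the firm shuts down and loses only its fixed cost.

x = 0 (shut down); profit = -$30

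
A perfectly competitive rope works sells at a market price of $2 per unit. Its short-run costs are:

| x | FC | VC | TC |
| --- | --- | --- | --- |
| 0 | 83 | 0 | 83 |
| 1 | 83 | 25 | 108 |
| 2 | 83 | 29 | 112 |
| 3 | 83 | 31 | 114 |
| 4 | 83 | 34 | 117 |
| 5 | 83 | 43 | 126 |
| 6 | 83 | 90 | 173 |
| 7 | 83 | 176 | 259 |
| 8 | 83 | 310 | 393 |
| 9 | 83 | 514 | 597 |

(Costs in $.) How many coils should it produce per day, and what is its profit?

x = 0 (shut down); profit = -$83

Tabulate TR − TC: x=0: -83; x=1: -106; x=2: -108; x=3: -108; x=4: -109; x=5: -116; x=6: -161; x=7: -245; x=8: -377; x=9: -579.
Profit is highest at x = 0. Equivalently, the lowest AVC in the table is 34/4 ≈ $8.50 at x = 4, and P = $2 falls below it — price never covers variable cost, so the firm shuts down and loses only its fixed cost.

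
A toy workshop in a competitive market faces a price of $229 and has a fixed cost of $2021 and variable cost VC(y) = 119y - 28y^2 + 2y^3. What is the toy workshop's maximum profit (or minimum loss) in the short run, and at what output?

Profit = -$85 at y = 11

AVC = 119 - 28y + 2y^2; min AVC = $21 at y = 7. Since P = $229 ≥ min AVC, the firm produces.
MC = 119 - 56y + 6y^2. Setting P = MC and taking the root on the rising branch gives y* = 11.
TR = 229·11 = 2519. TC = 2021 + 583 = 2604. Profit = 2519 − 2604 = -$85.
That loss of $85 beats the $2021 the firm would lose by shutting down; producing recovers $1936 of fixed cost.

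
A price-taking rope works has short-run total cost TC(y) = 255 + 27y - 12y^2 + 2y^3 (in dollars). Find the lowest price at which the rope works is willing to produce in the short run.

Short-run supply begins at min AVC. From VC = 27y - 12y^2 + 2y^3, AVC = 27 - 12y + 2y^2.
dAVC/dy = -12 + 4y = 0 gives y = 3. min AVC = 27 - 12·3 + 2·3^2 = 9.
For P < $9 the firm produces nothing.

$9 per unit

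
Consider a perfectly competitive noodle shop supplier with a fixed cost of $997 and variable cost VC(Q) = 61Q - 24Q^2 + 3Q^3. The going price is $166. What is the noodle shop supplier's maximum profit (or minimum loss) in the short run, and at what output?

AVC = 61 - 24Q + 3Q^2; min AVC = $13 at Q = 4. Since P = $166 ≥ min AVC, the firm produces.
With MC = 61 - 48Q + 9Q^2, P = MC on the upward-sloping part at Q* = 7.
TR = 166·7 = 1162. TC = 997 + 280 = 1277. Profit = 1162 − 1277 = -$115.
That loss of $115 beats the $997 the firm would lose by shutting down; producing recovers $882 of fixed cost.

Profit = -$115 at Q = 7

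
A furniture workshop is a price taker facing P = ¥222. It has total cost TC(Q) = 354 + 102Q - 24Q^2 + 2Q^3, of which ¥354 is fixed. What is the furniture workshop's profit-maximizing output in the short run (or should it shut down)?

From TC, MC = TC'(Q) = 102 - 48Q + 6Q^2 and AVC = VC/Q = 102 - 24Q + 2Q^2.
AVC is minimized where dAVC/dQ = -24 + 4Q = 0, at Q = 6; min AVC = 102 - 24·6 + 2·6^2 = ¥30.
Since P = ¥222 ≥ min AVC = ¥30, price covers variable cost and the firm should produce.
Solving P = MC: -120 - 48Q + 6Q^2 = 0 ⇒ Q = -2 or 10. On the upward-sloping branch, Q* = 10.
Check: AVC at Q = 10 is ¥62 ≤ P, so revenue covers variable cost.
Profit = P·Q − TC = 222·10 − 974 = ¥1246.

Produce at Q = 10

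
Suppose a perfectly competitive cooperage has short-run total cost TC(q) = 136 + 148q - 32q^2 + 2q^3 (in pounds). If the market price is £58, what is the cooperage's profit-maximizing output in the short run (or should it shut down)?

Produce at q = 9

From TC, MC = TC'(q) = 148 - 64q + 6q^2 and AVC = VC/q = 148 - 32q + 2q^2.
The AVC parabola has its vertex at q = 32/4 = 8, where AVC = 148 - 32·8 + 2·8^2 = £20.
Since P = £58 ≥ min AVC = £20, price covers variable cost and the firm should produce.
P = MC gives 90 - 64q + 6q^2 = 0, with roots 5/3 and 9. Take the larger (rising MC): q* = 9.
Check: AVC at q = 9 is £22 ≤ P, so revenue covers variable cost.
Profit = P·q − TC = 58·9 − 334 = £188.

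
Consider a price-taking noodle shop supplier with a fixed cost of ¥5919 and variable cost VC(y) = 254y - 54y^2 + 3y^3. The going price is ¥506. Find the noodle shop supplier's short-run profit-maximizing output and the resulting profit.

Profit = -¥39 at y = 14

AVC = 254 - 54y + 3y^2; min AVC = ¥11 at y = 9. Since P = ¥506 ≥ min AVC, the firm produces.
MC = 254 - 108y + 9y^2. Setting P = MC and taking the root on the rising branch gives y* = 14.
TR = 506·14 = 7084. TC = 5919 + 1204 = 7123. Profit = 7084 − 7123 = -¥39.
By producing, the firm covers all variable cost plus ¥5880 of fixed cost; shutting down would lose the full ¥5919.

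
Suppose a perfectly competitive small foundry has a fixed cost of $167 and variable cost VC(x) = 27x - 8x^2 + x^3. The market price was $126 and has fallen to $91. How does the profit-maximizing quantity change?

Output falls from 9 to 8

AVC = 27 - 8x + x^2, minimized at x = 4 where min AVC = $11. MC = 27 - 16x + 3x^2.
At P = $126 ≥ min AVC, set P = MC on the rising branch: x = 9.
At P = $91 ≥ min AVC, set P = MC: x = 8. The firm stays open but cuts output.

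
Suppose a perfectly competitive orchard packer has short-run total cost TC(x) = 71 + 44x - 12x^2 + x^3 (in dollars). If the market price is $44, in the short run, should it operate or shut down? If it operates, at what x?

Produce at x = 8

Strip out fixed cost: VC = 44x - 12x^2 + x^3. Then AVC = 44 - 12x + x^2 and MC = 44 - 24x + 3x^2.
The AVC parabola has its vertex at x = 12/2 = 6, where AVC = 44 - 12·6 + 6^2 = $8.
P = $44 exceeds min AVC = $8, so the firm stays open.
Solving P = MC: -24x + 3x^2 = 0 ⇒ x = 0 or 8. On the upward-sloping branch, x* = 8.
Check: AVC at x = 8 is $12 ≤ P, so revenue covers variable cost.
Profit = P·x − TC = 44·8 − 167 = $185.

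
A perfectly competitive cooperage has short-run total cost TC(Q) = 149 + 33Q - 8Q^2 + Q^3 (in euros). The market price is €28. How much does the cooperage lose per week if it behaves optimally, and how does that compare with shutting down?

Profit = -€99 at Q = 5

AVC = 33 - 8Q + Q^2; min AVC = €17 at Q = 4. Since P = €28 ≥ min AVC, the firm produces.
MC = 33 - 16Q + 3Q^2. Setting P = MC and taking the root on the rising branch gives Q* = 5.
TR = 28·5 = 140. TC = 149 + 90 = 239. Profit = 140 − 239 = -€99.
Shutting down would mean losing the fixed cost of €149, so operating at a loss of €99 is better by €50.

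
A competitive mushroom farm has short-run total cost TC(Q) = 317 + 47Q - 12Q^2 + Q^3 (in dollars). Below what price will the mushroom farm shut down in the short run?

$11 per unit

The shutdown price is the minimum of AVC. VC = 47Q - 12Q^2 + Q^3, so AVC = 47 - 12Q + Q^2.
At the minimum of AVC, MC = AVC. MC = 47 - 24Q + 3Q^2; setting MC = AVC gives 2Q^2 - 12Q = 0, so Q = 6. min AVC = 11.
For P < $11 the firm produces nothing.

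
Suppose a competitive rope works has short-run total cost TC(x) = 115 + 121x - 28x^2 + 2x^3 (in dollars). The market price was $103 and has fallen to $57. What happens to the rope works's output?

Output falls from 9 to 8

MC = 121 - 56x + 6x^2; the shutdown threshold is min AVC = $23 (at x = 7).
At P = $103 ≥ min AVC, set P = MC on the rising branch: x = 9.
At P = $57 ≥ min AVC, set P = MC: x = 8. The firm stays open but cuts output.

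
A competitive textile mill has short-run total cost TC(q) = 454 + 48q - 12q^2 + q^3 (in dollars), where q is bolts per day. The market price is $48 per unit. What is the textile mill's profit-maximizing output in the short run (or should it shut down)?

Strip out fixed cost: VC = 48q - 12q^2 + q^3. Then AVC = 48 - 12q + q^2 and MC = 48 - 24q + 3q^2.
AVC hits its minimum where MC = AVC, at q = 6, giving min AVC = 48 - 12·6 + 6^2 = $12.
Since P = $48 ≥ min AVC = $12, price covers variable cost and the firm should produce.
Set P = MC: 48 = 48 - 24q + 3q^2 → -24q + 3q^2 = 0. The roots are q = 0 and q = 8; the profit-maximizing output is on the rising part of MC, so q* = 8.
Check: AVC at q = 8 is $16 ≤ P, so revenue covers variable cost.
Profit = P·q − TC = 48·8 − 582 = -$198, a loss, but smaller than the $454 fixed cost the firm would lose by shutting down.

Produce at q = 8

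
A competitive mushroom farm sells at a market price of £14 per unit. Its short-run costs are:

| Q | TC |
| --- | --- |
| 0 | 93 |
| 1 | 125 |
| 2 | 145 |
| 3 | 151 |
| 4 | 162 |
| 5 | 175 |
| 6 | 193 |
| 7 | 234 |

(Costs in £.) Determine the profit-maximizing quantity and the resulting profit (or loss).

Q = 0 (shut down); profit = -£93

Compute π = P·Q − TC at each output: Q=0: -93; Q=1: -111; Q=2: -117; Q=3: -109; Q=4: -106; Q=5: -105; Q=6: -109; Q=7: -136.
Profit is highest at Q = 0. Equivalently, the lowest AVC in the table is 82/5 ≈ £16.40 at Q = 5, and P = £14 falls below it — price never covers variable cost, so the firm shuts down and loses only its fixed cost.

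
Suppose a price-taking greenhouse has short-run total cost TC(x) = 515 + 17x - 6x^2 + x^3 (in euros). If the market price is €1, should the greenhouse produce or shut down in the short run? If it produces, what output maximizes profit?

Shut down

Variable cost is VC = 17x - 6x^2 + x^3, so AVC = VC/x = 17 - 6x + x^2 and MC = dTC/dx = 17 - 12x + 3x^2.
AVC hits its minimum where MC = AVC, at x = 3, giving min AVC = 17 - 6·3 + 3^2 = €8.
Since P = €1 < min AVC = €8, price fails to cover variable cost at any output.
The firm minimizes its loss by shutting down and losing only its fixed cost of €515.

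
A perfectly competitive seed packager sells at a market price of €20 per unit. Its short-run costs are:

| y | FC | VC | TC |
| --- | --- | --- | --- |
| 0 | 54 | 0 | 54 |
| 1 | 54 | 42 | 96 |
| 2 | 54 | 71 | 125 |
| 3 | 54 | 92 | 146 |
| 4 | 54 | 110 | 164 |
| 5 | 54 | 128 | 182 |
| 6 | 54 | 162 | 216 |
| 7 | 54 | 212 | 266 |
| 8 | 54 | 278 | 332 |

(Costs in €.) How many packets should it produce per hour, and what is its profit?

Profit at each row (π = 20y − TC): y=0: -54; y=1: -76; y=2: -85; y=3: -86; y=4: -84; y=5: -82; y=6: -96; y=7: -126; y=8: -172.
Profit is highest at y = 0. Equivalently, the lowest AVC in the table is 128/5 ≈ €25.60 at y = 5, and P = €20 falls below it — price never covers variable cost, so the firm shuts down and loses only its fixed cost.

y = 0 (shut down); profit = -€54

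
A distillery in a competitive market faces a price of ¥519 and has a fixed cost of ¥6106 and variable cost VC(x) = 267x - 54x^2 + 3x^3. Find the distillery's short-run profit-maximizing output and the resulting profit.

AVC = 267 - 54x + 3x^2 has its minimum ¥24 at x = 9; price ¥519 clears that bar, so the firm operates.
With MC = 267 - 108x + 9x^2, P = MC on the upward-sloping part at x* = 14.
TR = 519·14 = 7266. TC = 6106 + 1386 = 7492. Profit = 7266 − 7492 = -¥226.
Shutting down would mean losing the fixed cost of ¥6106, so operating at a loss of ¥226 is better by ¥5880.

Profit = -¥226 at x = 14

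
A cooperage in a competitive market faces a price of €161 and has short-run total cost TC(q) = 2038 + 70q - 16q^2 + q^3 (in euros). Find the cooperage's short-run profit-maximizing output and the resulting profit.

AVC = 70 - 16q + q^2; min AVC = €6 at q = 8. Since P = €161 ≥ min AVC, the firm produces.
With MC = 70 - 32q + 3q^2, P = MC on the upward-sloping part at q* = 13.
TR = 161·13 = 2093. TC = 2038 + 403 = 2441. Profit = 2093 − 2441 = -€348.
That loss of €348 beats the €2038 the firm would lose by shutting down; producing recovers €1690 of fixed cost.

Profit = -€348 at q = 13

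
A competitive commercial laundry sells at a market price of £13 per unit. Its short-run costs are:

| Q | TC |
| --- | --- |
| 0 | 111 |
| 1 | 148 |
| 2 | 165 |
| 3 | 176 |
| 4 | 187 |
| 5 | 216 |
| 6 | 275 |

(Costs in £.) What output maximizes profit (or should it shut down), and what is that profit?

Profit at each row (π = 13Q − TC): Q=0: -111; Q=1: -135; Q=2: -139; Q=3: -137; Q=4: -135; Q=5: -151; Q=6: -197.
Profit is highest at Q = 0. Equivalently, the lowest AVC in the table is 76/4 ≈ £19 at Q = 4, and P = £13 falls below it — price never covers variable cost, so the firm shuts down and loses only its fixed cost.

Q = 0 (shut down); profit = -£111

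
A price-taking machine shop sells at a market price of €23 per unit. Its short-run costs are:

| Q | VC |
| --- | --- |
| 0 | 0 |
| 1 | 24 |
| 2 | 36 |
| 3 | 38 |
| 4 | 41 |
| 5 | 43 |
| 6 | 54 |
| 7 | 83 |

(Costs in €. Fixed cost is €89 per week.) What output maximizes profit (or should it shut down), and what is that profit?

Q = 6; profit = -€5

Compute π = P·Q − TC at each output: Q=0: -89; Q=1: -90; Q=2: -79; Q=3: -58; Q=4: -38; Q=5: -17; Q=6: -5; Q=7: -11.
Profit is maximized at Q = 6. AVC there is 54/6 = €9 ≤ P, so producing beats shutting down (which would give -€89).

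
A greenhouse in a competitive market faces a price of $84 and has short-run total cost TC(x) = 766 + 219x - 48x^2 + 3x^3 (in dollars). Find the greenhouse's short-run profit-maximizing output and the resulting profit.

Profit = -$280 at x = 9

AVC = 219 - 48x + 3x^2 has its minimum $27 at x = 8; price $84 clears that bar, so the firm operates.
With MC = 219 - 96x + 9x^2, P = MC on the upward-sloping part at x* = 9.
TR = 84·9 = 756. TC = 766 + 270 = 1036. Profit = 756 − 1036 = -$280.
By producing, the firm covers all variable cost plus $486 of fixed cost; shutting down would lose the full $766.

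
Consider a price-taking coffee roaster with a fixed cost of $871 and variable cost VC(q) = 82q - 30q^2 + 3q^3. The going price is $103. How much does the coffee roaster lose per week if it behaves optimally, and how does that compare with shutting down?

Profit = -$283 at q = 7

AVC = 82 - 30q + 3q^2; min AVC = $7 at q = 5. Since P = $103 ≥ min AVC, the firm produces.
MC = 82 - 60q + 9q^2. Setting P = MC and taking the root on the rising branch gives q* = 7.
TR = 103·7 = 721. TC = 871 + 133 = 1004. Profit = 721 − 1004 = -$283.
Shutting down would mean losing the fixed cost of $871, so operating at a loss of $283 is better by $588.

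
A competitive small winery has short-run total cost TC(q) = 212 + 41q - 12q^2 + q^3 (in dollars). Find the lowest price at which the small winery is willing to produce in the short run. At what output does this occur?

$5 per unit, at q = 6

The firm shuts down when price falls below the minimum of average variable cost. AVC = VC/q = 41 - 12q + q^2.
At the minimum of AVC, MC = AVC. MC = 41 - 24q + 3q^2; setting MC = AVC gives 2q^2 - 12q = 0, so q = 6. min AVC = 5.
For P < $5 the firm produces nothing.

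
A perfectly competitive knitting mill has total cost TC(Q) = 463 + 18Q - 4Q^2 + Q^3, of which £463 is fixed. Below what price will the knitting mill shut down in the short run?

The firm shuts down when price falls below the minimum of average variable cost. AVC = VC/Q = 18 - 4Q + Q^2.
dAVC/dQ = -4 + 2Q = 0 gives Q = 2. min AVC = 18 - 4·2 + 2^2 = 14.
For P < £14 the firm produces nothing.

£14 per unit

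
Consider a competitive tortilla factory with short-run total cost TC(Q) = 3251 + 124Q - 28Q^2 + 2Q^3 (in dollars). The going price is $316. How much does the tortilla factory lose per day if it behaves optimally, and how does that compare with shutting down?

AVC = 124 - 28Q + 2Q^2; min AVC = $26 at Q = 7. Since P = $316 ≥ min AVC, the firm produces.
With MC = 124 - 56Q + 6Q^2, P = MC on the upward-sloping part at Q* = 12.
TR = 316·12 = 3792. TC = 3251 + 912 = 4163. Profit = 3792 − 4163 = -$371.
Shutting down would mean losing the fixed cost of $3251, so operating at a loss of $371 is better by $2880.

Profit = -$371 at Q = 12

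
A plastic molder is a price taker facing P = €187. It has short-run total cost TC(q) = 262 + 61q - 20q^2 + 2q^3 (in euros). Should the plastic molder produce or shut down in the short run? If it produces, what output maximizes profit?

Produce at q = 9

Strip out fixed cost: VC = 61q - 20q^2 + 2q^3. Then AVC = 61 - 20q + 2q^2 and MC = 61 - 40q + 6q^2.
AVC is minimized where dAVC/dq = -20 + 4q = 0, at q = 5; min AVC = 61 - 20·5 + 2·5^2 = €11.
Because €187 ≥ €11, revenue can cover variable cost; the firm operates.
Set P = MC: 187 = 61 - 40q + 6q^2 → -126 - 40q + 6q^2 = 0. The roots are q = -7/3 and q = 9; the profit-maximizing output is on the rising part of MC, so q* = 9.
Check: AVC at q = 9 is €43 ≤ P, so revenue covers variable cost.
Profit = P·q − TC = 187·9 − 649 = €1034.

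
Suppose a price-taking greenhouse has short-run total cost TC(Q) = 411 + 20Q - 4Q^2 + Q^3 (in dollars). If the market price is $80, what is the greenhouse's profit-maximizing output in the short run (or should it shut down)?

Produce at Q = 6

Strip out fixed cost: VC = 20Q - 4Q^2 + Q^3. Then AVC = 20 - 4Q + Q^2 and MC = 20 - 8Q + 3Q^2.
AVC hits its minimum where MC = AVC, at Q = 2, giving min AVC = 20 - 4·2 + 2^2 = $16.
Since P = $80 ≥ min AVC = $16, price covers variable cost and the firm should produce.
Solving P = MC: -60 - 8Q + 3Q^2 = 0 ⇒ Q = -10/3 or 6. On the upward-sloping branch, Q* = 6.
Check: AVC at Q = 6 is $32 ≤ P, so revenue covers variable cost.
Profit = P·Q − TC = 80·6 − 603 = -$123, a loss, but smaller than the $411 fixed cost the firm would lose by shutting down.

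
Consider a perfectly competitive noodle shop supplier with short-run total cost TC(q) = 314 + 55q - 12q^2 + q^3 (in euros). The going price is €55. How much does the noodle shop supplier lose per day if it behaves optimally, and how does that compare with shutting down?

AVC = 55 - 12q + q^2 has its minimum €19 at q = 6; price €55 clears that bar, so the firm operates.
With MC = 55 - 24q + 3q^2, P = MC on the upward-sloping part at q* = 8.
TR = 55·8 = 440. TC = 314 + 184 = 498. Profit = 440 − 498 = -€58.
That loss of €58 beats the €314 the firm would lose by shutting down; producing recovers €256 of fixed cost.

Profit = -€58 at q = 8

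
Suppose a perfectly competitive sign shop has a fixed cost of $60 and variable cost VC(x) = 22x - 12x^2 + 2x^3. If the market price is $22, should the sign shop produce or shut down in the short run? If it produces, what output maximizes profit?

Produce at x = 4

Variable cost is VC = 22x - 12x^2 + 2x^3, so AVC = VC/x = 22 - 12x + 2x^2 and MC = dTC/dx = 22 - 24x + 6x^2.
The AVC parabola has its vertex at x = 12/4 = 3, where AVC = 22 - 12·3 + 2·3^2 = $4.
Because $22 ≥ $4, revenue can cover variable cost; the firm operates.
Solving P = MC: -24x + 6x^2 = 0 ⇒ x = 0 or 4. On the upward-sloping branch, x* = 4.
Check: AVC at x = 4 is $6 ≤ P, so revenue covers variable cost.
Profit = P·x − TC = 22·4 − 84 = $4.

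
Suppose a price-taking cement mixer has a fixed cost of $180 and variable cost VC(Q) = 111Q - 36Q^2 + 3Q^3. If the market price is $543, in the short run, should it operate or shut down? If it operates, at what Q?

From TC, MC = TC'(Q) = 111 - 72Q + 9Q^2 and AVC = VC/Q = 111 - 36Q + 3Q^2.
The AVC parabola has its vertex at Q = 36/6 = 6, where AVC = 111 - 36·6 + 3·6^2 = $3.
P = $543 exceeds min AVC = $3, so the firm stays open.
P = MC gives -432 - 72Q + 9Q^2 = 0, with roots -4 and 12. Take the larger (rising MC): Q* = 12.
Check: AVC at Q = 12 is $111 ≤ P, so revenue covers variable cost.
Profit = P·Q − TC = 543·12 − 1512 = $5004.

Produce at Q = 12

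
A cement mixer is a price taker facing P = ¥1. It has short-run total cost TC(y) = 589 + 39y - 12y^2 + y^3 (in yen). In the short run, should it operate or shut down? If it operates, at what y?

Variable cost is VC = 39y - 12y^2 + y^3, so AVC = VC/y = 39 - 12y + y^2 and MC = dTC/dy = 39 - 24y + 3y^2.
The AVC parabola has its vertex at y = 12/2 = 6, where AVC = 39 - 12·6 + 6^2 = ¥3.
Since P = ¥1 < min AVC = ¥3, price fails to cover variable cost at any output.
Best response: produce nothing and absorb the ¥589 fixed cost.

Shut down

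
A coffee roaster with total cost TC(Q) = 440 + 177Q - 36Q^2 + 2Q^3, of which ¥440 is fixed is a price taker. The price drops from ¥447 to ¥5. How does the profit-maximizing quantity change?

AVC = 177 - 36Q + 2Q^2, minimized at Q = 9 where min AVC = ¥15. MC = 177 - 72Q + 6Q^2.
At P = ¥447 ≥ min AVC, set P = MC on the rising branch: Q = 15.
At P = ¥5 < min AVC = ¥15, price no longer covers variable cost at any output, so the firm shuts down: Q = 0.

Output falls from 15 to 0 (the firm shuts down)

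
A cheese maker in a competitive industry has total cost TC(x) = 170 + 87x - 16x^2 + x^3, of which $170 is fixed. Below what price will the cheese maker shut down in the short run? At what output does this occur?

$23 per unit, at x = 8

Short-run supply begins at min AVC. From VC = 87x - 16x^2 + x^3, AVC = 87 - 16x + x^2.
dAVC/dx = -16 + 2x = 0 gives x = 8. min AVC = 87 - 16·8 + 8^2 = 23.
So the shutdown price is $23.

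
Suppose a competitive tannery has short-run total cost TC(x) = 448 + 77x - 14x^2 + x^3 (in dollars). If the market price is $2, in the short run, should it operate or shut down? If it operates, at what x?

Shut down

From TC, MC = TC'(x) = 77 - 28x + 3x^2 and AVC = VC/x = 77 - 14x + x^2.
AVC hits its minimum where MC = AVC, at x = 7, giving min AVC = 77 - 14·7 + 7^2 = $28.
With P < min AVC ($2 < $28), every unit sold adds to the loss.
Best response: produce nothing and absorb the $448 fixed cost.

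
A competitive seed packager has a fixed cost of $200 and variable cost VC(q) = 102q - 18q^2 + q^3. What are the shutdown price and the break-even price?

Shutdown price = $21; break-even price = $42

Shutdown price = min AVC. AVC = 102 - 18q + q^2, with vertex at q = 9 and minimum $21.
ATC = 200/q + 102 - 18q + q^2. Setting dATC/dq = −200/q^2 − 18 + 2q = 0 gives q = 10 (since 2·10^3 − 18·10^2 = 200).
min ATC = 200/10 + 102 − 18·10 + 10^2 = $42. That is the break-even price.
For $21 ≤ P < $42 the firm produces at a loss; below $21 it shuts down.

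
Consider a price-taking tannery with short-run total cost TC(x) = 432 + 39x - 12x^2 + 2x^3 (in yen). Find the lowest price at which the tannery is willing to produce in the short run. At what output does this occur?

Short-run supply begins at min AVC. From VC = 39x - 12x^2 + 2x^3, AVC = 39 - 12x + 2x^2.
dAVC/dx = -12 + 4x = 0 gives x = 3. min AVC = 39 - 12·3 + 2·3^2 = 21.
The firm shuts down for any P below ¥21.

¥21 per unit, at x = 3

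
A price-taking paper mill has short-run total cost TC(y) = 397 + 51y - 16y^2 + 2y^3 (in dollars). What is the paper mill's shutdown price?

$19 per unit

The shutdown price is the minimum of AVC. VC = 51y - 16y^2 + 2y^3, so AVC = 51 - 16y + 2y^2.
dAVC/dy = -16 + 4y = 0 gives y = 4. min AVC = 51 - 16·4 + 2·4^2 = 19.
For P < $19 the firm produces nothing.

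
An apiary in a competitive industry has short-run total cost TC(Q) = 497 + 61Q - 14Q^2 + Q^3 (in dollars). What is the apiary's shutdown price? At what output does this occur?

The shutdown price is the minimum of AVC. VC = 61Q - 14Q^2 + Q^3, so AVC = 61 - 14Q + Q^2.
At the minimum of AVC, MC = AVC. MC = 61 - 28Q + 3Q^2; setting MC = AVC gives 2Q^2 - 14Q = 0, so Q = 7. min AVC = 12.
The firm shuts down for any P below $12.

$12 per unit, at Q = 7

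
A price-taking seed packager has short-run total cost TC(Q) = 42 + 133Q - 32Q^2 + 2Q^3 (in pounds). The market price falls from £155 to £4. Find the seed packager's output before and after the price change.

Output falls from 11 to 0 (the firm shuts down)

AVC = 133 - 32Q + 2Q^2, minimized at Q = 8 where min AVC = £5. MC = 133 - 64Q + 6Q^2.
At P = £155 ≥ min AVC, set P = MC on the rising branch: Q = 11.
At P = £4 < min AVC = £5, price no longer covers variable cost at any output, so the firm shuts down: Q = 0.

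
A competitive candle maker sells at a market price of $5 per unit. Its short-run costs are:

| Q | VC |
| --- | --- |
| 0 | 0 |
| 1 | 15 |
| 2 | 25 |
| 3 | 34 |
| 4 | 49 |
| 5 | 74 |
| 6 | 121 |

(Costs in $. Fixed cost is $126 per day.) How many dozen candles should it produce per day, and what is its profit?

Tabulate TR − TC: Q=0: -126; Q=1: -136; Q=2: -141; Q=3: -145; Q=4: -155; Q=5: -175; Q=6: -217.
Profit is highest at Q = 0. Equivalently, the lowest AVC in the table is 34/3 ≈ $11.33 at Q = 3, and P = $5 falls below it — price never covers variable cost, so the firm shuts down and loses only its fixed cost.

Q = 0 (shut down); profit = -$126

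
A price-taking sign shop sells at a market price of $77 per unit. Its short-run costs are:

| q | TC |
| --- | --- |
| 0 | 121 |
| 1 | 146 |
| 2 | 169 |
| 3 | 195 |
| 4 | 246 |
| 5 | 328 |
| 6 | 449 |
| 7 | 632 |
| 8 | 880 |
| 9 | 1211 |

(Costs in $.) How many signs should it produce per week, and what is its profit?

Profit at each row (π = 77q − TC): q=0: -121; q=1: -69; q=2: -15; q=3: 36; q=4: 62; q=5: 57; q=6: 13; q=7: -93; q=8: -264; q=9: -518.
Profit is maximized at q = 4. AVC there is 125/4 = $31.25 ≤ P, so producing beats shutting down (which would give -$121).

q = 4; profit = $62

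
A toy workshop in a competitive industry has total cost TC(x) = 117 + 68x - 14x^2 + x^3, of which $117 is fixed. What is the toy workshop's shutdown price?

$19 per unit

The firm shuts down when price falls below the minimum of average variable cost. AVC = VC/x = 68 - 14x + x^2.
dAVC/dx = -14 + 2x = 0 gives x = 7. min AVC = 68 - 14·7 + 7^2 = 19.
The firm shuts down for any P below $19.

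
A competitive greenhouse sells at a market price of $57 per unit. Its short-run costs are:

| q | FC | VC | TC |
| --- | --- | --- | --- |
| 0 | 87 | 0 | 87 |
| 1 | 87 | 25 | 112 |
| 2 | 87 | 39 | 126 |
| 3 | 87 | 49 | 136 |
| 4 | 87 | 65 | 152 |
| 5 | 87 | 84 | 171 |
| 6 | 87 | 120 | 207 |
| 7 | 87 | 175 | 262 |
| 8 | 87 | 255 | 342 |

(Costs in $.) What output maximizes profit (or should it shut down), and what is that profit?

q = 7; profit = $137

Tabulate TR − TC: q=0: -87; q=1: -55; q=2: -12; q=3: 35; q=4: 76; q=5: 114; q=6: 135; q=7: 137; q=8: 114.
Profit is maximized at q = 7. AVC there is 175/7 = $25 ≤ P, so producing beats shutting down (which would give -$87).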